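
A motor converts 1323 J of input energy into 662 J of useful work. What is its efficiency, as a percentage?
η = W_out/W_in = 662/1323 = 50.04%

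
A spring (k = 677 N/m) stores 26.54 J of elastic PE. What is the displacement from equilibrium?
x = √(2·PE/k) = √(2·26.54/677) = 0.28 m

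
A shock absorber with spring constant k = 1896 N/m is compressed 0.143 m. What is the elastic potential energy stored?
PE = ½kx² = ½(1896)(0.143)² = 19.39 J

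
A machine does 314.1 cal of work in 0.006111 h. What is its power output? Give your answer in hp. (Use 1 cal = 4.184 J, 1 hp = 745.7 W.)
Convert to SI: W = 1314.19 J, t = 21.9996 s
P = W/t = 1314.19/21.9996 = 59.7372 W = 0.08011 hp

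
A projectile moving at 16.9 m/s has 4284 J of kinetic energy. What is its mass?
m = 2·KE/v² = 2·4284/(16.9)² = 30.0 kg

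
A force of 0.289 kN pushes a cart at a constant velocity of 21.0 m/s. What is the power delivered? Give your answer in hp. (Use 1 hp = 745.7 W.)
Convert to SI: F = 289.0 N, v = 21.0 m/s
P = Fv = (289.0)(21.0) = 6069.0 W = 8.139 hp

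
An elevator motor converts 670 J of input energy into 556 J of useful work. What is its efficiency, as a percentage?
η = W_out/W_in = 556/670 = 82.99%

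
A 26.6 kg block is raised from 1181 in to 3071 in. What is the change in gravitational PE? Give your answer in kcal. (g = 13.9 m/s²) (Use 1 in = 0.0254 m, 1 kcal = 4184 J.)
Convert to SI: m = 26.6 kg, Δh = 48.006 m
ΔPE = mgΔh = (26.6)(13.9)(48.006) = 17749.7 J = 4.242 kcal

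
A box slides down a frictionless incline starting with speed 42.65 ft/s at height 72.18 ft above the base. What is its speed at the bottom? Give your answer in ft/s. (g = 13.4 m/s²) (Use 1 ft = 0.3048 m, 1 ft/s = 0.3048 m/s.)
Convert to SI: v₀ = 12.9997 m/s, h = 22.0005 m
½mv₀² + mgh = ½mv² ⇒ v = √(v₀² + 2gh) = √(12.9997² + 2·13.4·22.0005) = 27.5428 m/s = 90.36 ft/s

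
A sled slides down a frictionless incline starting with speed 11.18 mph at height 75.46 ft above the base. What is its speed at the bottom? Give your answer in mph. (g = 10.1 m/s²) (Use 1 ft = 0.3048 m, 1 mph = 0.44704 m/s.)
Convert to SI: v₀ = 4.99791 m/s, h = 23.0002 m
½mv₀² + mgh = ½mv² ⇒ v = √(v₀² + 2gh) = √(4.99791² + 2·10.1·23.0002) = 22.1265 m/s = 49.5 mph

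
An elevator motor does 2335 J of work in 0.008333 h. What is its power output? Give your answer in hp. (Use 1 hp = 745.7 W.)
Convert to SI: W = 2335.0 J, t = 29.9988 s
P = W/t = 2335.0/29.9988 = 77.8364 W = 0.1044 hp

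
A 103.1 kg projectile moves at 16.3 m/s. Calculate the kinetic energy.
KE = ½mv² = ½(103.1)(16.3)² = 13700 J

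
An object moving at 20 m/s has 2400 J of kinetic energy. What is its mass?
m = 2·KE/v² = 2·2400/(20)² = 12.0 kg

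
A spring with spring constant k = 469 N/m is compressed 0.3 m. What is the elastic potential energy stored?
PE = ½kx² = ½(469)(0.3)² = 21.11 J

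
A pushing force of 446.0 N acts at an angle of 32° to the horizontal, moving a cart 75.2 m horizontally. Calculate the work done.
W = F·d·cosθ = (446.0)(75.2)cos(32°) = 28440 J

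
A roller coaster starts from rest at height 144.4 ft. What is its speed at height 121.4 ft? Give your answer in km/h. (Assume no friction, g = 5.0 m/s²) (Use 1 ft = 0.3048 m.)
Convert to SI: h₁−h₂ = 7.0104 m
mgh₁ = mgh₂ + ½mv² ⇒ v = √(2g(h₁−h₂)) = √(2·5.0·7.0104) = 8.37281 m/s = 30.14 km/h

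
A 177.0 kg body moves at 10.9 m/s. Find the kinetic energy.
KE = ½mv² = ½(177.0)(10.9)² = 10510 J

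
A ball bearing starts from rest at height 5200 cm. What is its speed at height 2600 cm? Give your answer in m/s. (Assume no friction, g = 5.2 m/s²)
Convert to SI: h₁−h₂ = 26.0 m
mgh₁ = mgh₂ + ½mv² ⇒ v = √(2g(h₁−h₂)) = √(2·5.2·26.0) = 16.44 m/s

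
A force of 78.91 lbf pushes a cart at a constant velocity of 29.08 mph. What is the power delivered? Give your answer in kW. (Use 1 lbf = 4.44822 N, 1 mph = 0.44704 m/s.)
Convert to SI: F = 351.009 N, v = 12.9999 m/s
P = Fv = (351.009)(12.9999) = 4563.09 W = 4.563 kW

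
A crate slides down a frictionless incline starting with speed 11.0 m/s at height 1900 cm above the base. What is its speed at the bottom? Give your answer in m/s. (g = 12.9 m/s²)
Convert to SI: v₀ = 11.0 m/s, h = 19.0 m
½mv₀² + mgh = ½mv² ⇒ v = √(v₀² + 2gh) = √(11.0² + 2·12.9·19.0) = 24.72 m/s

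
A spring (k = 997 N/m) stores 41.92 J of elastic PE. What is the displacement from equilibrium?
x = √(2·PE/k) = √(2·41.92/997) = 0.29 m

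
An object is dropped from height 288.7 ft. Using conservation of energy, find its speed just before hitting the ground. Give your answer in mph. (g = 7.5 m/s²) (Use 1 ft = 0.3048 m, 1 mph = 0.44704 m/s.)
Convert to SI: h = 87.9958 m
mgh = ½mv² ⇒ v = √(2gh) = √(2·7.5·87.9958) = 36.3309 m/s = 81.27 mph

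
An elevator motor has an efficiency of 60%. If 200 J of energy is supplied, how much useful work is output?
W_out = η·W_in = 0.6·200 = 120.0 J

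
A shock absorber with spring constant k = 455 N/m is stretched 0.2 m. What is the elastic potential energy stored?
PE = ½kx² = ½(455)(0.2)² = 9.1 J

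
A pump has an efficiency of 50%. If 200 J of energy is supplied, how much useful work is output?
W_out = η·W_in = 0.5·200 = 100.0 J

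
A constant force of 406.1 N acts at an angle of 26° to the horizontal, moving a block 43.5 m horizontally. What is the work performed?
W = F·d·cosθ = (406.1)(43.5)cos(26°) = 15880 J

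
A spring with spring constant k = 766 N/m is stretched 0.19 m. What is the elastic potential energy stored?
PE = ½kx² = ½(766)(0.19)² = 13.83 J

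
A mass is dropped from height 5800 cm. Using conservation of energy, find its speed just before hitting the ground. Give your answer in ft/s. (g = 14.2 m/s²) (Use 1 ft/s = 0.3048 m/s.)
Convert to SI: h = 58.0 m
mgh = ½mv² ⇒ v = √(2gh) = √(2·14.2·58.0) = 40.5857 m/s = 133.2 ft/s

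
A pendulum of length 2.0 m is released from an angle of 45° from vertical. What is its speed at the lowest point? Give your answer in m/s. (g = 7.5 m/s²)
h = L(1 − cosθ) = 2.0(1 − cos45°) = 0.585786 m
v = √(2gh) = √(2·7.5·0.585786) = 2.964 m/s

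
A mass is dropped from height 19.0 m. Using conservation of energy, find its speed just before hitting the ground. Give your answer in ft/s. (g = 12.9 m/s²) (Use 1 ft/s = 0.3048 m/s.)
mgh = ½mv² ⇒ v = √(2gh) = √(2·12.9·19.0) = 22.1405 m/s = 72.64 ft/s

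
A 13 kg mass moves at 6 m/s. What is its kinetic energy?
KE = ½mv² = ½(13)(6)² = 234.0 J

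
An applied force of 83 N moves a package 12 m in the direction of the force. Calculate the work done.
W = F·d = (83)(12) = 996.0 J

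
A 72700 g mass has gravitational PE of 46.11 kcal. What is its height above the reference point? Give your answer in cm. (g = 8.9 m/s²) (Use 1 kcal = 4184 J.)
Convert to SI: m = 72.7 kg, PE = 192924 J
h = PE/(mg) = 192924/(72.7·8.9) = 298.169 m = 29820 cm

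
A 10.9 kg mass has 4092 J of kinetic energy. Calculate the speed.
v = √(2·KE/m) = √(2·4092/10.9) = 27.4 m/s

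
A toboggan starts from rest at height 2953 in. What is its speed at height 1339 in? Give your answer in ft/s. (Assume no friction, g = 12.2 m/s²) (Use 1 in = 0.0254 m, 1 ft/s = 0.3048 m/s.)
Convert to SI: h₁−h₂ = 40.9956 m
mgh₁ = mgh₂ + ½mv² ⇒ v = √(2g(h₁−h₂)) = √(2·12.2·40.9956) = 31.6274 m/s = 103.8 ft/s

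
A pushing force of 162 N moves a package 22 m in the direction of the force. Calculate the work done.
W = F·d = (162)(22) = 3564 J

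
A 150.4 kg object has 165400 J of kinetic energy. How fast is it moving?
v = √(2·KE/m) = √(2·165400/150.4) = 46.9 m/s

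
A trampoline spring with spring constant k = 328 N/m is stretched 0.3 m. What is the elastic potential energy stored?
PE = ½kx² = ½(328)(0.3)² = 14.76 J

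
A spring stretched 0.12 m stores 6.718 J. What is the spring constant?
k = 2·PE/x² = 2·6.718/(0.12)² = 933.1 N/m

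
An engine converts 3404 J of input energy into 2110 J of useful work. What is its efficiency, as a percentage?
η = W_out/W_in = 2110/3404 = 61.99%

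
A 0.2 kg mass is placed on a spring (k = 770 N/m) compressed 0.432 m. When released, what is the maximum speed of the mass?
½kx² = ½mv² ⇒ v = x√(k/m) = (0.432)√(770/0.2) = 26.8 m/s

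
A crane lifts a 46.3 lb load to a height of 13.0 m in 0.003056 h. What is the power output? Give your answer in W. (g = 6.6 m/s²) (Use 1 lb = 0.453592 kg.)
Convert to SI: m = 21.0013 kg, h = 13.0 m, t = 11.0016 s
P = mgh/t = (21.0013)(6.6)(13.0)/11.0016 = 163.8 W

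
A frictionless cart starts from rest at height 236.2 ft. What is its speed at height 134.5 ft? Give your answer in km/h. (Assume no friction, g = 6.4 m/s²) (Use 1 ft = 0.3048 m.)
Convert to SI: h₁−h₂ = 30.9982 m
mgh₁ = mgh₂ + ½mv² ⇒ v = √(2g(h₁−h₂)) = √(2·6.4·30.9982) = 19.9192 m/s = 71.71 km/h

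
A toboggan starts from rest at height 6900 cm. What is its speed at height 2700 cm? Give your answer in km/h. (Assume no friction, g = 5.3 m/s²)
Convert to SI: h₁−h₂ = 42.0 m
mgh₁ = mgh₂ + ½mv² ⇒ v = √(2g(h₁−h₂)) = √(2·5.3·42.0) = 21.0998 m/s = 75.96 km/h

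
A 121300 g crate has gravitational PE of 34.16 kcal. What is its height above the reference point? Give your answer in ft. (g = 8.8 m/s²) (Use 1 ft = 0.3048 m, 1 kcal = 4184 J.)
Convert to SI: m = 121.3 kg, PE = 142925 J
h = PE/(mg) = 142925/(121.3·8.8) = 133.896 m = 439.3 ft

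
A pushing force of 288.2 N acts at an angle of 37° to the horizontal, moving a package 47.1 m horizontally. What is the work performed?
W = F·d·cosθ = (288.2)(47.1)cos(37°) = 10840 J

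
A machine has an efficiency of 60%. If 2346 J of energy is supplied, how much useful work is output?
W_out = η·W_in = 0.6·2346 = 1407.6 J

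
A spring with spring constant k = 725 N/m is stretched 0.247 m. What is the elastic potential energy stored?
PE = ½kx² = ½(725)(0.247)² = 22.12 J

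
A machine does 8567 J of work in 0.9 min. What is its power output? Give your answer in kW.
Convert to SI: W = 8567.0 J, t = 54.0 s
P = W/t = 8567.0/54.0 = 158.648 W = 0.1586 kW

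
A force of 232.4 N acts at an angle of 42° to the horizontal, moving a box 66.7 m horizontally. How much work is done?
W = F·d·cosθ = (232.4)(66.7)cos(42°) = 11520 J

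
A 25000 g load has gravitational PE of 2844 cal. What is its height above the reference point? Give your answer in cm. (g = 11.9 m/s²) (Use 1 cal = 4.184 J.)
Convert to SI: m = 25.0 kg, PE = 11899.3 J
h = PE/(mg) = 11899.3/(25.0·11.9) = 39.9976 m = 4000 cm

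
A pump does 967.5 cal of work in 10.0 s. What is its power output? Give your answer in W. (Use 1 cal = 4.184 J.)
Convert to SI: W = 4048.02 J, t = 10.0 s
P = W/t = 4048.02/10.0 = 404.8 W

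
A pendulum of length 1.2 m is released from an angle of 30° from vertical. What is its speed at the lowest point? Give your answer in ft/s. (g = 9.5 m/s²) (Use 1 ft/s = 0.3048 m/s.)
h = L(1 − cosθ) = 1.2(1 − cos30°) = 0.16077 m
v = √(2gh) = √(2·9.5·0.16077) = 1.74775 m/s = 5.734 ft/s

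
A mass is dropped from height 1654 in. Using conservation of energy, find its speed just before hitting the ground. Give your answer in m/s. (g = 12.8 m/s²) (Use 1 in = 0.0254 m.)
Convert to SI: h = 42.0116 m
mgh = ½mv² ⇒ v = √(2gh) = √(2·12.8·42.0116) = 32.79 m/s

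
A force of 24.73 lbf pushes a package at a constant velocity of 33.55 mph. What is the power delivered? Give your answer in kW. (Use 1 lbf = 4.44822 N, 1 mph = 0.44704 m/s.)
Convert to SI: F = 110.004 N, v = 14.9982 m/s
P = Fv = (110.004)(14.9982) = 1649.87 W = 1.65 kW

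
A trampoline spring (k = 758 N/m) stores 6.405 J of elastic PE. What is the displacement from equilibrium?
x = √(2·PE/k) = √(2·6.405/758) = 0.13 m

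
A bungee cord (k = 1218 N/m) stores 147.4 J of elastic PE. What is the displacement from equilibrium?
x = √(2·PE/k) = √(2·147.4/1218) = 0.492 m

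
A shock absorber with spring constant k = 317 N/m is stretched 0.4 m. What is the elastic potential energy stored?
PE = ½kx² = ½(317)(0.4)² = 25.36 J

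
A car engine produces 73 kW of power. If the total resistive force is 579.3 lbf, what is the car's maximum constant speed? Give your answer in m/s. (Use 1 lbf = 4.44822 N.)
Convert to SI: F = 2576.85 N
P = Fv ⇒ v = P/F = 73000 W/2576.85 N = 28.33 m/s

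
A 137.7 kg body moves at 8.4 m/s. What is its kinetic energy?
KE = ½mv² = ½(137.7)(8.4)² = 4858 J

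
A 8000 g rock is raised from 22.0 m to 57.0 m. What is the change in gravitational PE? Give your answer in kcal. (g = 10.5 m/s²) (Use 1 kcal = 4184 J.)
Convert to SI: m = 8.0 kg, Δh = 35.0 m
ΔPE = mgΔh = (8.0)(10.5)(35.0) = 2940.0 J = 0.7027 kcal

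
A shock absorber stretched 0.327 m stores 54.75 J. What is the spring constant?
k = 2·PE/x² = 2·54.75/(0.327)² = 1024 N/m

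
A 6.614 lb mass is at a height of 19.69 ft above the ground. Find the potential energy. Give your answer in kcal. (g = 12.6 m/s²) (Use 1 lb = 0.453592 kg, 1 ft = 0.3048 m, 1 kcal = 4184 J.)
Convert to SI: m = 3.00006 kg, h = 6.00151 m
PE = mgh = (3.00006)(12.6)(6.00151) = 226.862 J = 0.05422 kcal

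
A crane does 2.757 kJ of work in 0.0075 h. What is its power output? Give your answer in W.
Convert to SI: W = 2757.0 J, t = 27.0 s
P = W/t = 2757.0/27.0 = 102.1 W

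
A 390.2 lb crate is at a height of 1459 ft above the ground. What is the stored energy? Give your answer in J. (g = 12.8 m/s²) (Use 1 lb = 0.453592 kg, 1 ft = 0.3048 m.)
Convert to SI: m = 176.992 kg, h = 444.703 m
PE = mgh = (176.992)(12.8)(444.703) = 1007000 J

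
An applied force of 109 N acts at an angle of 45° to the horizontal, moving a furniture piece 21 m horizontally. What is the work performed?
W = F·d·cosθ = (109)(21)cos(45°) = 1619 J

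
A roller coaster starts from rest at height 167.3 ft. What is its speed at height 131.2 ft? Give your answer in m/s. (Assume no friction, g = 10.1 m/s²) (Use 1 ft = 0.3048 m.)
Convert to SI: h₁−h₂ = 11.0033 m
mgh₁ = mgh₂ + ½mv² ⇒ v = √(2g(h₁−h₂)) = √(2·10.1·11.0033) = 14.91 m/s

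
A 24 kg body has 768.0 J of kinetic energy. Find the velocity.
v = √(2·KE/m) = √(2·768.0/24) = 8.0 m/s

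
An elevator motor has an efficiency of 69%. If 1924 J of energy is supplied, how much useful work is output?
W_out = η·W_in = 0.69·1924 = 1327.56 J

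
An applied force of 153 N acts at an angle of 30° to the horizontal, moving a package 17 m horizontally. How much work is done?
W = F·d·cosθ = (153)(17)cos(30°) = 2253 J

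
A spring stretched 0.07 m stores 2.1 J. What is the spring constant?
k = 2·PE/x² = 2·2.1/(0.07)² = 857.1 N/m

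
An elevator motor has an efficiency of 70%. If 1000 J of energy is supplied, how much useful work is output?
W_out = η·W_in = 0.7·1000 = 700.0 J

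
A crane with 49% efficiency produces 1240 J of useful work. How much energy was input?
W_in = W_out/η = 1240/0.49 = 2531 J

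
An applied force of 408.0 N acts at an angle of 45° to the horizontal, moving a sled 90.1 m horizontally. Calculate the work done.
W = F·d·cosθ = (408.0)(90.1)cos(45°) = 25990 J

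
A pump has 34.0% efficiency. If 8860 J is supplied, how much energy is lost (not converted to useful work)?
W_lost = W_in(1 − η) = 8860·(1 − 0.34) = 5848 J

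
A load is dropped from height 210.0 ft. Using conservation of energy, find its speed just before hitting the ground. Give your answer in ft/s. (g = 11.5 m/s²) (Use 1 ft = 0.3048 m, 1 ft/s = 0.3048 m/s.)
Convert to SI: h = 64.008 m
mgh = ½mv² ⇒ v = √(2gh) = √(2·11.5·64.008) = 38.3691 m/s = 125.9 ft/s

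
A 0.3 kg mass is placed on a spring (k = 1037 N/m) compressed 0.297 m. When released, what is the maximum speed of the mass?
½kx² = ½mv² ⇒ v = x√(k/m) = (0.297)√(1037/0.3) = 17.46 m/s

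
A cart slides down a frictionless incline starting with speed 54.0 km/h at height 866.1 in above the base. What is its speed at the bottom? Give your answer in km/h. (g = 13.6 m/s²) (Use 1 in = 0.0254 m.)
Convert to SI: v₀ = 15.0 m/s, h = 21.9989 m
½mv₀² + mgh = ½mv² ⇒ v = √(v₀² + 2gh) = √(15.0² + 2·13.6·21.9989) = 28.6944 m/s = 103.3 km/h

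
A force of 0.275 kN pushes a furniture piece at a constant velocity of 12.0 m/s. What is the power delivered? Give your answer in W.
Convert to SI: F = 275.0 N, v = 12.0 m/s
P = Fv = (275.0)(12.0) = 3300 W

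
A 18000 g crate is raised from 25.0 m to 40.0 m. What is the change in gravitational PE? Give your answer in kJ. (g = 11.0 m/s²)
Convert to SI: m = 18.0 kg, Δh = 15.0 m
ΔPE = mgΔh = (18.0)(11.0)(15.0) = 2970.0 J = 2.97 kJ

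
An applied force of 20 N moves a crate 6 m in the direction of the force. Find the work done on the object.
W = F·d = (20)(6) = 120.0 J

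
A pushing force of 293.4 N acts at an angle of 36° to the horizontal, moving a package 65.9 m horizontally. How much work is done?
W = F·d·cosθ = (293.4)(65.9)cos(36°) = 15640 J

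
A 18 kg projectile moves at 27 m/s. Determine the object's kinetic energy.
KE = ½mv² = ½(18)(27)² = 6561.0 J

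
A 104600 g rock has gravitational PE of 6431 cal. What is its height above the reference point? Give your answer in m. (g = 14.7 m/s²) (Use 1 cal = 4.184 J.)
Convert to SI: m = 104.6 kg, PE = 26907.3 J
h = PE/(mg) = 26907.3/(104.6·14.7) = 17.5 m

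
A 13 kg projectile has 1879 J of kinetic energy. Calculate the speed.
v = √(2·KE/m) = √(2·1879/13) = 17.0 m/s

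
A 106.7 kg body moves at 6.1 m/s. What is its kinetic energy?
KE = ½mv² = ½(106.7)(6.1)² = 1985 J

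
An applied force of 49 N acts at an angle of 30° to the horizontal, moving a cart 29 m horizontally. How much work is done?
W = F·d·cosθ = (49)(29)cos(30°) = 1231 J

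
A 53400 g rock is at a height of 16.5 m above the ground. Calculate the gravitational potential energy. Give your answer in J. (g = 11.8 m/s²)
Convert to SI: m = 53.4 kg, h = 16.5 m
PE = mgh = (53.4)(11.8)(16.5) = 10400 J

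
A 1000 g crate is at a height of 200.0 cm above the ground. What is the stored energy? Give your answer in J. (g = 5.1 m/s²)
Convert to SI: m = 1.0 kg, h = 2.0 m
PE = mgh = (1.0)(5.1)(2.0) = 10.2 J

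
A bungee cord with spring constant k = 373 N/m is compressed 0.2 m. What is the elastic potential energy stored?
PE = ½kx² = ½(373)(0.2)² = 7.46 J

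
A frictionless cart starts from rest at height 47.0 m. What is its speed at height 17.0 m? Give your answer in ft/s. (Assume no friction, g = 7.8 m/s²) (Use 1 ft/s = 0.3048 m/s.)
mgh₁ = mgh₂ + ½mv² ⇒ v = √(2g(h₁−h₂)) = √(2·7.8·30.0) = 21.6333 m/s = 70.98 ft/s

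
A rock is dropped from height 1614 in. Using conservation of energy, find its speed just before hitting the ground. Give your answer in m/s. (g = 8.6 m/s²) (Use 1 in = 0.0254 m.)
Convert to SI: h = 40.9956 m
mgh = ½mv² ⇒ v = √(2gh) = √(2·8.6·40.9956) = 26.55 m/s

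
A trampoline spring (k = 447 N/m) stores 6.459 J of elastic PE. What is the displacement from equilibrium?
x = √(2·PE/k) = √(2·6.459/447) = 0.17 m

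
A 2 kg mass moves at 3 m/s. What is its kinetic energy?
KE = ½mv² = ½(2)(3)² = 9.0 J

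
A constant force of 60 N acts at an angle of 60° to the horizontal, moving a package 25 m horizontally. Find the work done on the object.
W = F·d·cosθ = (60)(25)cos(60°) = 750.0 J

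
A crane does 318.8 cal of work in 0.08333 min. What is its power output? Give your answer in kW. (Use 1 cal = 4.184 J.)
Convert to SI: W = 1333.86 J, t = 4.9998 s
P = W/t = 1333.86/4.9998 = 266.783 W = 0.2668 kW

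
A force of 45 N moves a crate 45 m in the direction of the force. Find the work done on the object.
W = F·d = (45)(45) = 2025 J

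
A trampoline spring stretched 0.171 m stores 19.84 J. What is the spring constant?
k = 2·PE/x² = 2·19.84/(0.171)² = 1357 N/m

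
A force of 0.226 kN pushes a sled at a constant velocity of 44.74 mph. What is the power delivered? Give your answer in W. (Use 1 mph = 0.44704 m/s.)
Convert to SI: F = 226.0 N, v = 20.0006 m/s
P = Fv = (226.0)(20.0006) = 4520 W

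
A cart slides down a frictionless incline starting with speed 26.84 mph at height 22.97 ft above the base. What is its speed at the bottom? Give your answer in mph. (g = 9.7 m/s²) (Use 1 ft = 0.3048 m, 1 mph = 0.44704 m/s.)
Convert to SI: v₀ = 11.9986 m/s, h = 7.00126 m
½mv₀² + mgh = ½mv² ⇒ v = √(v₀² + 2gh) = √(11.9986² + 2·9.7·7.00126) = 16.7269 m/s = 37.42 mph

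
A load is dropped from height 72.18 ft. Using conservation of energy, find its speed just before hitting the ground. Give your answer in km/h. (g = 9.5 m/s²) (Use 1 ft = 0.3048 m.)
Convert to SI: h = 22.0005 m
mgh = ½mv² ⇒ v = √(2gh) = √(2·9.5·22.0005) = 20.4453 m/s = 73.6 km/h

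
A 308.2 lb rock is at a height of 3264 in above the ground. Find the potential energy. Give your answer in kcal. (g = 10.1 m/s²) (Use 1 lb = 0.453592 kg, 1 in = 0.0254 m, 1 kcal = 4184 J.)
Convert to SI: m = 139.797 kg, h = 82.9056 m
PE = mgh = (139.797)(10.1)(82.9056) = 117059 J = 27.98 kcal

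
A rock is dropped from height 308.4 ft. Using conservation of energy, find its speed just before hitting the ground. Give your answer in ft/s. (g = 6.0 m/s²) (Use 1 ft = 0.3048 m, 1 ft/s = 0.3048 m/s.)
Convert to SI: h = 94.0003 m
mgh = ½mv² ⇒ v = √(2gh) = √(2·6.0·94.0003) = 33.5858 m/s = 110.2 ft/s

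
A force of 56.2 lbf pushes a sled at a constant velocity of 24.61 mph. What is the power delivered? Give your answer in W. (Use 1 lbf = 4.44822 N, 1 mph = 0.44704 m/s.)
Convert to SI: F = 249.99 N, v = 11.0017 m/s
P = Fv = (249.99)(11.0017) = 2750 W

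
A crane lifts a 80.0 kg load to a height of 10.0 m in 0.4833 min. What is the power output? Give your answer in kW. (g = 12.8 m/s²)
Convert to SI: m = 80.0 kg, h = 10.0 m, t = 28.998 s
P = mgh/t = (80.0)(12.8)(10.0)/28.998 = 353.128 W = 0.3531 kW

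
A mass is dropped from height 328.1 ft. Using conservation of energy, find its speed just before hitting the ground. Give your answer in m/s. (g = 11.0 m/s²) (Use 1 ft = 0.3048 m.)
Convert to SI: h = 100.005 m
mgh = ½mv² ⇒ v = √(2gh) = √(2·11.0·100.005) = 46.91 m/s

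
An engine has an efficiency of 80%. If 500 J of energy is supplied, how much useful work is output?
W_out = η·W_in = 0.8·500 = 400.0 J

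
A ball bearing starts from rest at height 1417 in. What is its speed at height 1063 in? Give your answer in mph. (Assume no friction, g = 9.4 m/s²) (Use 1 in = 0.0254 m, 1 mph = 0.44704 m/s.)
Convert to SI: h₁−h₂ = 8.9916 m
mgh₁ = mgh₂ + ½mv² ⇒ v = √(2g(h₁−h₂)) = √(2·9.4·8.9916) = 13.0016 m/s = 29.08 mph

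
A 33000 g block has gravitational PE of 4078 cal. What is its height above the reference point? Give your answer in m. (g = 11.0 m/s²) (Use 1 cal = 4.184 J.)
Convert to SI: m = 33.0 kg, PE = 17062.4 J
h = PE/(mg) = 17062.4/(33.0·11.0) = 47.0 m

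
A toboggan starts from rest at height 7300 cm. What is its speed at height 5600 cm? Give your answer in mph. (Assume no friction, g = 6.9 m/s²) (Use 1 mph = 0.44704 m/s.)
Convert to SI: h₁−h₂ = 17.0 m
mgh₁ = mgh₂ + ½mv² ⇒ v = √(2g(h₁−h₂)) = √(2·6.9·17.0) = 15.3167 m/s = 34.26 mph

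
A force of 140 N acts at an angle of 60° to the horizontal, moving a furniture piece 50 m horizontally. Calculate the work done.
W = F·d·cosθ = (140)(50)cos(60°) = 3500 J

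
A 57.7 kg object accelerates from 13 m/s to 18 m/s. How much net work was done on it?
W = ΔKE = ½m(v₂² − v₁²) = ½(57.7)(18² − 13²) = 4471.75 J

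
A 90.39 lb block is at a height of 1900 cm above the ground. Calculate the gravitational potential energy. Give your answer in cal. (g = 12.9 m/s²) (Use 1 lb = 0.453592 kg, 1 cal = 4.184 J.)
Convert to SI: m = 41.0002 kg, h = 19.0 m
PE = mgh = (41.0002)(12.9)(19.0) = 10049.1 J = 2402 cal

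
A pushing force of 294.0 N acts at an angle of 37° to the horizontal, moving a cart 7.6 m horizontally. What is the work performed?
W = F·d·cosθ = (294.0)(7.6)cos(37°) = 1784 J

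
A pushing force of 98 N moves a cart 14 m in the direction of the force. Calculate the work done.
W = F·d = (98)(14) = 1372 J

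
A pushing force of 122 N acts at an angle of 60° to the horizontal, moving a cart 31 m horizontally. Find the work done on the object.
W = F·d·cosθ = (122)(31)cos(60°) = 1891 J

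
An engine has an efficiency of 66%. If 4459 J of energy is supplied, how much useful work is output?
W_out = η·W_in = 0.66·4459 = 2942.94 J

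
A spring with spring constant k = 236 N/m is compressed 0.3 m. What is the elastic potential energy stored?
PE = ½kx² = ½(236)(0.3)² = 10.62 J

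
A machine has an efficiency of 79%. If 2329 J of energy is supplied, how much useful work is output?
W_out = η·W_in = 0.79·2329 = 1839.91 J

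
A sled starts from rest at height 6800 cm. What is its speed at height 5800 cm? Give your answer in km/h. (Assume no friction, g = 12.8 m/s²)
Convert to SI: h₁−h₂ = 10.0 m
mgh₁ = mgh₂ + ½mv² ⇒ v = √(2g(h₁−h₂)) = √(2·12.8·10.0) = 16.0 m/s = 57.6 km/h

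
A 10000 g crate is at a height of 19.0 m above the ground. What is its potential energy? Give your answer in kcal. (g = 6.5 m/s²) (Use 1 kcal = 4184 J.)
Convert to SI: m = 10.0 kg, h = 19.0 m
PE = mgh = (10.0)(6.5)(19.0) = 1235.0 J = 0.2952 kcal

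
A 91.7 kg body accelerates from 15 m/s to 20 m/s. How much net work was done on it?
W = ΔKE = ½m(v₂² − v₁²) = ½(91.7)(20² − 15²) = 8023.75 J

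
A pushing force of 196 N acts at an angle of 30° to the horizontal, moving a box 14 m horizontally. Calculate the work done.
W = F·d·cosθ = (196)(14)cos(30°) = 2376 J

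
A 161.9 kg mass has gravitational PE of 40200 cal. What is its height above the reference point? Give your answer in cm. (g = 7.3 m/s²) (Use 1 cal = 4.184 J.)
Convert to SI: m = 161.9 kg, PE = 168197 J
h = PE/(mg) = 168197/(161.9·7.3) = 142.314 m = 14230 cm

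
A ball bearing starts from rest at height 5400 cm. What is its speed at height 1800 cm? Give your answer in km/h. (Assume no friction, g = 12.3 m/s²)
Convert to SI: h₁−h₂ = 36.0 m
mgh₁ = mgh₂ + ½mv² ⇒ v = √(2g(h₁−h₂)) = √(2·12.3·36.0) = 29.759 m/s = 107.1 km/h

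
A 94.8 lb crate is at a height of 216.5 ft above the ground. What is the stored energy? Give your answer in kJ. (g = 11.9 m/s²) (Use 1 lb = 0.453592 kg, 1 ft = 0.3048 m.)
Convert to SI: m = 43.0005 kg, h = 65.9892 m
PE = mgh = (43.0005)(11.9)(65.9892) = 33767.1 J = 33.77 kJ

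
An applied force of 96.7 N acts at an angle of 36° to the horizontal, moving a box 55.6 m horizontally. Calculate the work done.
W = F·d·cosθ = (96.7)(55.6)cos(36°) = 4350 J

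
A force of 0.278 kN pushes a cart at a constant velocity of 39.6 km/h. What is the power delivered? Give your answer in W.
Convert to SI: F = 278.0 N, v = 11.0 m/s
P = Fv = (278.0)(11.0) = 3058 W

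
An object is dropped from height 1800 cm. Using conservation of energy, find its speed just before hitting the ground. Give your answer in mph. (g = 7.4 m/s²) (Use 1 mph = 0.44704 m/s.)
Convert to SI: h = 18.0 m
mgh = ½mv² ⇒ v = √(2gh) = √(2·7.4·18.0) = 16.3218 m/s = 36.51 mph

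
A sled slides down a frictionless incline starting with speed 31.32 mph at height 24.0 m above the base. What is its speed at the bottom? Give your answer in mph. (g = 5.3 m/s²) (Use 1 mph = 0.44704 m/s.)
Convert to SI: v₀ = 14.0013 m/s, h = 24.0 m
½mv₀² + mgh = ½mv² ⇒ v = √(v₀² + 2gh) = √(14.0013² + 2·5.3·24.0) = 21.2235 m/s = 47.48 mph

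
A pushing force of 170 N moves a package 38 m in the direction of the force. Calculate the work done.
W = F·d = (170)(38) = 6460 J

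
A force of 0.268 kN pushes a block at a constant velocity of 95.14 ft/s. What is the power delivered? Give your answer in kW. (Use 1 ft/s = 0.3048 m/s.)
Convert to SI: F = 268.0 N, v = 28.9987 m/s
P = Fv = (268.0)(28.9987) = 7771.64 W = 7.772 kW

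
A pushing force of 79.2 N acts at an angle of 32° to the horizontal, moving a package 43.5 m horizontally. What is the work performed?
W = F·d·cosθ = (79.2)(43.5)cos(32°) = 2922 J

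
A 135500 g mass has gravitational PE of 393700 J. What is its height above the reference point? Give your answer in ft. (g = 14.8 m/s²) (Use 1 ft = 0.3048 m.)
Convert to SI: m = 135.5 kg, PE = 393700 J
h = PE/(mg) = 393700/(135.5·14.8) = 196.32 m = 644.1 ft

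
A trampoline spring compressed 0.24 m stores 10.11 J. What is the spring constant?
k = 2·PE/x² = 2·10.11/(0.24)² = 351.0 N/m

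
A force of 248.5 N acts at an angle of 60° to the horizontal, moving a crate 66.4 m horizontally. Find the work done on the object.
W = F·d·cosθ = (248.5)(66.4)cos(60°) = 8250 J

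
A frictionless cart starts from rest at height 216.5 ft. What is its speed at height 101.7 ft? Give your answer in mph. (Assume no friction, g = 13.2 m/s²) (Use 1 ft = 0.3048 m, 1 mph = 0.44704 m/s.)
Convert to SI: h₁−h₂ = 34.991 m
mgh₁ = mgh₂ + ½mv² ⇒ v = √(2g(h₁−h₂)) = √(2·13.2·34.991) = 30.3935 m/s = 67.99 mph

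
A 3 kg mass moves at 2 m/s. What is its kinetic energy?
KE = ½mv² = ½(3)(2)² = 6.0 J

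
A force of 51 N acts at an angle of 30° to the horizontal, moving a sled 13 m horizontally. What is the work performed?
W = F·d·cosθ = (51)(13)cos(30°) = 574.2 J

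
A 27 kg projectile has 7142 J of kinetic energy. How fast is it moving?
v = √(2·KE/m) = √(2·7142/27) = 23.0 m/s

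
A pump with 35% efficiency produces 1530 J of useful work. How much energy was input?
W_in = W_out/η = 1530/0.35 = 4371 J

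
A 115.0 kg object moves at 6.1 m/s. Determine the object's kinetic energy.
KE = ½mv² = ½(115.0)(6.1)² = 2140 J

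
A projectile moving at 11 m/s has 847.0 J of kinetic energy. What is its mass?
m = 2·KE/v² = 2·847.0/(11)² = 14.0 kg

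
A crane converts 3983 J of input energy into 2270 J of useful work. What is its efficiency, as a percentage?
η = W_out/W_in = 2270/3983 = 56.99%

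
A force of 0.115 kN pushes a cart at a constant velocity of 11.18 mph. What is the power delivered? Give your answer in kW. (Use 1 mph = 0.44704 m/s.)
Convert to SI: F = 115.0 N, v = 4.99791 m/s
P = Fv = (115.0)(4.99791) = 574.759 W = 0.5748 kW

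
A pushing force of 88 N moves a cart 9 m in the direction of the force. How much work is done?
W = F·d = (88)(9) = 792.0 J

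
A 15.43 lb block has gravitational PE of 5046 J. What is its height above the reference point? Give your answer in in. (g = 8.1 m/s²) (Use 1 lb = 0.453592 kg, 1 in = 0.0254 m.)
Convert to SI: m = 6.99892 kg, PE = 5046.0 J
h = PE/(mg) = 5046.0/(6.99892·8.1) = 89.0084 m = 3504 in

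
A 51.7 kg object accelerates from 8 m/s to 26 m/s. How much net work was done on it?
W = ΔKE = ½m(v₂² − v₁²) = ½(51.7)(26² − 8²) = 15820.2 J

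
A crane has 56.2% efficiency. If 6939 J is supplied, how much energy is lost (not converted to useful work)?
W_lost = W_in(1 − η) = 6939·(1 − 0.562) = 3039 J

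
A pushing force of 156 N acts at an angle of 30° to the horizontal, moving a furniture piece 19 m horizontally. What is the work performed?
W = F·d·cosθ = (156)(19)cos(30°) = 2567 J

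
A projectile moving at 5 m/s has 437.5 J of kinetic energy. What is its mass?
m = 2·KE/v² = 2·437.5/(5)² = 35.0 kg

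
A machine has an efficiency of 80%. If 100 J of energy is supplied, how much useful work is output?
W_out = η·W_in = 0.8·100 = 80.0 J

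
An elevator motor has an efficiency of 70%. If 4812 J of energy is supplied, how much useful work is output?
W_out = η·W_in = 0.7·4812 = 3368.4 J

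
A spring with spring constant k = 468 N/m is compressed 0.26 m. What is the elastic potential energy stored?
PE = ½kx² = ½(468)(0.26)² = 15.82 J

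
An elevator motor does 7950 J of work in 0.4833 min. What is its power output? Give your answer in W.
Convert to SI: W = 7950.0 J, t = 28.998 s
P = W/t = 7950.0/28.998 = 274.2 W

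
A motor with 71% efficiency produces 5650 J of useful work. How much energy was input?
W_in = W_out/η = 5650/0.71 = 7958 J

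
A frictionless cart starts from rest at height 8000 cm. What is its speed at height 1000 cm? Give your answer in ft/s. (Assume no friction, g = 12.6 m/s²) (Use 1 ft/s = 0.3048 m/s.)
Convert to SI: h₁−h₂ = 70.0 m
mgh₁ = mgh₂ + ½mv² ⇒ v = √(2g(h₁−h₂)) = √(2·12.6·70.0) = 42.0 m/s = 137.8 ft/s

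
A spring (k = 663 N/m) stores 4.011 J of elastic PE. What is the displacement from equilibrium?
x = √(2·PE/k) = √(2·4.011/663) = 0.11 m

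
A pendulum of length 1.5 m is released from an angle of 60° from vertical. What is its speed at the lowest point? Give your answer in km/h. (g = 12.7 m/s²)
h = L(1 − cosθ) = 1.5(1 − cos60°) = 0.75 m
v = √(2gh) = √(2·12.7·0.75) = 4.36463 m/s = 15.71 km/h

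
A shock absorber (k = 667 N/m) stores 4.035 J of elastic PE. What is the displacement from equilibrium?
x = √(2·PE/k) = √(2·4.035/667) = 0.11 m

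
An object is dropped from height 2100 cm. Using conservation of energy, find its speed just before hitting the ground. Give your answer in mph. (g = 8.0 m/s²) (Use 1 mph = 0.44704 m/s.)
Convert to SI: h = 21.0 m
mgh = ½mv² ⇒ v = √(2gh) = √(2·8.0·21.0) = 18.3303 m/s = 41.0 mph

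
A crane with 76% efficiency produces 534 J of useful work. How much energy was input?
W_in = W_out/η = 534/0.76 = 702.6 J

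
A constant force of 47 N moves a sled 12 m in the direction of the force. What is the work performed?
W = F·d = (47)(12) = 564.0 J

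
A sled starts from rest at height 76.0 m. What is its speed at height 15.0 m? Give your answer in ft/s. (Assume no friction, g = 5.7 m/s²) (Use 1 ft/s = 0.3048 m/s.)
mgh₁ = mgh₂ + ½mv² ⇒ v = √(2g(h₁−h₂)) = √(2·5.7·61.0) = 26.3704 m/s = 86.52 ft/s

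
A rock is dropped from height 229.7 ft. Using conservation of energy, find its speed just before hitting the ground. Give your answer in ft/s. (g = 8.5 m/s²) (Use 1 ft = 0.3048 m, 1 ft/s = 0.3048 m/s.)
Convert to SI: h = 70.0126 m
mgh = ½mv² ⇒ v = √(2gh) = √(2·8.5·70.0126) = 34.4995 m/s = 113.2 ft/s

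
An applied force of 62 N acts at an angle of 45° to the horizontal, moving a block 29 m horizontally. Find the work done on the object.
W = F·d·cosθ = (62)(29)cos(45°) = 1271 J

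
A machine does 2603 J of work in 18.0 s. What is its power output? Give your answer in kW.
P = W/t = 2603.0/18.0 = 144.611 W = 0.1446 kW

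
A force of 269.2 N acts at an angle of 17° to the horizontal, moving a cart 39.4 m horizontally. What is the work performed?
W = F·d·cosθ = (269.2)(39.4)cos(17°) = 10140 J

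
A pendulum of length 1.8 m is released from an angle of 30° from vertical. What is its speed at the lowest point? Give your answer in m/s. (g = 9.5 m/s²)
h = L(1 − cosθ) = 1.8(1 − cos30°) = 0.241154 m
v = √(2gh) = √(2·9.5·0.241154) = 2.141 m/s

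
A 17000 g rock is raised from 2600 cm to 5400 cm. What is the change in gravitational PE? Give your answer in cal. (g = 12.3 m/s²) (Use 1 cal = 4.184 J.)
Convert to SI: m = 17.0 kg, Δh = 28.0 m
ΔPE = mgΔh = (17.0)(12.3)(28.0) = 5854.8 J = 1399 cal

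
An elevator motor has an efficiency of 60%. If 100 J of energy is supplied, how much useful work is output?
W_out = η·W_in = 0.6·100 = 60.0 J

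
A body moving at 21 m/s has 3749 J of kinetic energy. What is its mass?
m = 2·KE/v² = 2·3749/(21)² = 17.0 kg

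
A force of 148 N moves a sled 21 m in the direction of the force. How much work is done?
W = F·d = (148)(21) = 3108 J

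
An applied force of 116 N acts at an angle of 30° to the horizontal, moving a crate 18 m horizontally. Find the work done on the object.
W = F·d·cosθ = (116)(18)cos(30°) = 1808 J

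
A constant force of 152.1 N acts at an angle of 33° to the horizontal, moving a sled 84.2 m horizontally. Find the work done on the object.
W = F·d·cosθ = (152.1)(84.2)cos(33°) = 10740 J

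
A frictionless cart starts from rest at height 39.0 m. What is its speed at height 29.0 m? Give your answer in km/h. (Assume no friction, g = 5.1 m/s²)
mgh₁ = mgh₂ + ½mv² ⇒ v = √(2g(h₁−h₂)) = √(2·5.1·10.0) = 10.0995 m/s = 36.36 km/h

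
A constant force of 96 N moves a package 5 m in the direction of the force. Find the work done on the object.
W = F·d = (96)(5) = 480.0 J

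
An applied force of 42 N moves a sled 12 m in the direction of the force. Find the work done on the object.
W = F·d = (42)(12) = 504.0 J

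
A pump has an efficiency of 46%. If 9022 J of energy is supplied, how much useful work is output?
W_out = η·W_in = 0.46·9022 = 4150.12 J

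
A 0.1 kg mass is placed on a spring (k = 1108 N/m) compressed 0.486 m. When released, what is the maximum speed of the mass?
½kx² = ½mv² ⇒ v = x√(k/m) = (0.486)√(1108/0.1) = 51.16 m/s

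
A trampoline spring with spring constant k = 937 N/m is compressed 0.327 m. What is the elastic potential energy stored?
PE = ½kx² = ½(937)(0.327)² = 50.1 J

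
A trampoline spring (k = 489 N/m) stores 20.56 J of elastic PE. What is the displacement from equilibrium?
x = √(2·PE/k) = √(2·20.56/489) = 0.29 m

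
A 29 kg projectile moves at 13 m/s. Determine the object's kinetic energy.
KE = ½mv² = ½(29)(13)² = 2450.5 J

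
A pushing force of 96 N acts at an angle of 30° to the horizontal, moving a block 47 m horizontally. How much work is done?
W = F·d·cosθ = (96)(47)cos(30°) = 3908 J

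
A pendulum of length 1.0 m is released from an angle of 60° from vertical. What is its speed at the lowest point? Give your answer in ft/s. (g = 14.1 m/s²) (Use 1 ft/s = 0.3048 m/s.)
h = L(1 − cosθ) = 1.0(1 − cos60°) = 0.5 m
v = √(2gh) = √(2·14.1·0.5) = 3.755 m/s = 12.32 ft/s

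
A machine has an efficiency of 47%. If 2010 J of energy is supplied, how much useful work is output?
W_out = η·W_in = 0.47·2010 = 944.7 J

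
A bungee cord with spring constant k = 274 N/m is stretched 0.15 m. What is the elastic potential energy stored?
PE = ½kx² = ½(274)(0.15)² = 3.083 J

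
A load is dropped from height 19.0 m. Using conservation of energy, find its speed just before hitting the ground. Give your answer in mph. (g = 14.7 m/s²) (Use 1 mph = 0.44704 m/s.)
mgh = ½mv² ⇒ v = √(2gh) = √(2·14.7·19.0) = 23.6347 m/s = 52.87 mph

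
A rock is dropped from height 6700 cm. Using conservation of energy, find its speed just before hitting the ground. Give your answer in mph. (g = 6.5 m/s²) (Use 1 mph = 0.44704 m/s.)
Convert to SI: h = 67.0 m
mgh = ½mv² ⇒ v = √(2gh) = √(2·6.5·67.0) = 29.5127 m/s = 66.02 mph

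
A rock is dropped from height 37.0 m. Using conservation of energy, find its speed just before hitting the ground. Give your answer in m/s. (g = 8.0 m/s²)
mgh = ½mv² ⇒ v = √(2gh) = √(2·8.0·37.0) = 24.33 m/s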